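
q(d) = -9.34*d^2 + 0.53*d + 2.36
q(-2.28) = -47.40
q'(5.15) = -95.67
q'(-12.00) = 224.69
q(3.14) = -88.06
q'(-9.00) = 168.65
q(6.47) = -385.19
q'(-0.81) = 15.66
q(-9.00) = -758.95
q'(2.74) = -50.65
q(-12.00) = -1348.96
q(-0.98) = -7.13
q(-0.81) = -4.20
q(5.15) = -242.63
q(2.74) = -66.31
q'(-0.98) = 18.84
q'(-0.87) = 16.78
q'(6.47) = -120.33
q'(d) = 0.53 - 18.68*d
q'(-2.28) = 43.12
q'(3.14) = -58.13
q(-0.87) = -5.17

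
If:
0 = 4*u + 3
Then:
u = -3/4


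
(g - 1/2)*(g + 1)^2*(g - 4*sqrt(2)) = g^4 - 4*sqrt(2)*g^3 + 3*g^3/2 - 6*sqrt(2)*g^2 - g/2 + 2*sqrt(2)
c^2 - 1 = (c - 1)*(c + 1)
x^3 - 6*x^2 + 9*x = x*(x - 3)^2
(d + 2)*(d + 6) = d^2 + 8*d + 12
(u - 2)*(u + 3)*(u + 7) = u^3 + 8*u^2 + u - 42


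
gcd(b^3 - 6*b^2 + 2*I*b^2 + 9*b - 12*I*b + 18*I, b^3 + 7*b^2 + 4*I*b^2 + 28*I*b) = 1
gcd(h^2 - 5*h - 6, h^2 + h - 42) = h - 6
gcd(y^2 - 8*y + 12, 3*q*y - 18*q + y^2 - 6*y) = y - 6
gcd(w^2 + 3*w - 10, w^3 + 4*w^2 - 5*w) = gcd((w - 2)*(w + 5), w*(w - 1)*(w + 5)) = w + 5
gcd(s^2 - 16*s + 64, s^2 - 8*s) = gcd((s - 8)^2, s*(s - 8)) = s - 8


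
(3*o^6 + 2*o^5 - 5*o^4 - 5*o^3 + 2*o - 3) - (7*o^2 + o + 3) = 3*o^6 + 2*o^5 - 5*o^4 - 5*o^3 - 7*o^2 + o - 6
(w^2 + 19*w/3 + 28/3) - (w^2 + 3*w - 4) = 10*w/3 + 40/3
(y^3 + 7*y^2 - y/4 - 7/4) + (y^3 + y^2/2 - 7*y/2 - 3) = 2*y^3 + 15*y^2/2 - 15*y/4 - 19/4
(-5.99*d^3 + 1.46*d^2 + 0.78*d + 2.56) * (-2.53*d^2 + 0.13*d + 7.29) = 15.1547*d^5 - 4.4725*d^4 - 45.4507*d^3 + 4.268*d^2 + 6.019*d + 18.6624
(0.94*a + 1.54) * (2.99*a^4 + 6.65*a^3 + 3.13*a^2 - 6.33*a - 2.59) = 2.8106*a^5 + 10.8556*a^4 + 13.1832*a^3 - 1.13*a^2 - 12.1828*a - 3.9886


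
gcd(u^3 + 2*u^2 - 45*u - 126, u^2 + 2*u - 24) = u + 6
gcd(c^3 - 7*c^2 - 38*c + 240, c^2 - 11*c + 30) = c - 5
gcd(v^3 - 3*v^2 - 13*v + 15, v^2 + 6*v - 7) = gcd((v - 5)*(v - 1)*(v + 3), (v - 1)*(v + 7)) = v - 1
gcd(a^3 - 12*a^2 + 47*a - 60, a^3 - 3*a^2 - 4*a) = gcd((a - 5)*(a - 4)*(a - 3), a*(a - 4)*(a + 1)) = a - 4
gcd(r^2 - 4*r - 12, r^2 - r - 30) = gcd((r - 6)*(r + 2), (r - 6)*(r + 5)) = r - 6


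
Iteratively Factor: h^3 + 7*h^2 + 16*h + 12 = (h + 2)*(h^2 + 5*h + 6) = (h + 2)^2*(h + 3)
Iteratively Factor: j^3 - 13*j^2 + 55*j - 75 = (j - 5)*(j^2 - 8*j + 15) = (j - 5)^2*(j - 3)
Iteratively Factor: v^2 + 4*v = (v + 4)*(v)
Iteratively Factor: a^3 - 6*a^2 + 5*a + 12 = (a + 1)*(a^2 - 7*a + 12) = (a - 4)*(a + 1)*(a - 3)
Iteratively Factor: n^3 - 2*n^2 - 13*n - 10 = (n + 1)*(n^2 - 3*n - 10) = (n - 5)*(n + 1)*(n + 2)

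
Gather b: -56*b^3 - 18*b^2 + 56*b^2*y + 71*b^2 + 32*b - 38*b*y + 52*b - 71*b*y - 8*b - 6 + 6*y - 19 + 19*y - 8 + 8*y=-56*b^3 + b^2*(56*y + 53) + b*(76 - 109*y) + 33*y - 33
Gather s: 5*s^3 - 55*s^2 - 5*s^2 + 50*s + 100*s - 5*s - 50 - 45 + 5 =5*s^3 - 60*s^2 + 145*s - 90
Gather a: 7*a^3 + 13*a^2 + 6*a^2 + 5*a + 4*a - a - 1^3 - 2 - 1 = 7*a^3 + 19*a^2 + 8*a - 4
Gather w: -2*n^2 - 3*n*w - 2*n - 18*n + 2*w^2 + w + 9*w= -2*n^2 - 20*n + 2*w^2 + w*(10 - 3*n)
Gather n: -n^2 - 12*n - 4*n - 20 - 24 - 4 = -n^2 - 16*n - 48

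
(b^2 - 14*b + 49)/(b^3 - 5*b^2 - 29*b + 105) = (b - 7)/(b^2 + 2*b - 15)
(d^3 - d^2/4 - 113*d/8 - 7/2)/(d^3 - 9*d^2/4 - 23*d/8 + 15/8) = (8*d^3 - 2*d^2 - 113*d - 28)/(8*d^3 - 18*d^2 - 23*d + 15)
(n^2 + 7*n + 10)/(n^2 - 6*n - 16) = (n + 5)/(n - 8)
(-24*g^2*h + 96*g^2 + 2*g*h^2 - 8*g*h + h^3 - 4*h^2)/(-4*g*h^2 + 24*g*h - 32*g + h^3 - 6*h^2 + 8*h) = (6*g + h)/(h - 2)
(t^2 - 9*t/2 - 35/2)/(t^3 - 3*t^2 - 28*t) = (t + 5/2)/(t*(t + 4))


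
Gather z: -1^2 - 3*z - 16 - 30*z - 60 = -33*z - 77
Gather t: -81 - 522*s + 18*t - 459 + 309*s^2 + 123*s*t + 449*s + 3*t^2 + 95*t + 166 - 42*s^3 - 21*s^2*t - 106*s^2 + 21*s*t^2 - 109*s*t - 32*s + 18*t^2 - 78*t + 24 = -42*s^3 + 203*s^2 - 105*s + t^2*(21*s + 21) + t*(-21*s^2 + 14*s + 35) - 350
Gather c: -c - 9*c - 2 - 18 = -10*c - 20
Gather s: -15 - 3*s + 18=3 - 3*s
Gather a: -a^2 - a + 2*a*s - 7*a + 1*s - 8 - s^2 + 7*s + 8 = -a^2 + a*(2*s - 8) - s^2 + 8*s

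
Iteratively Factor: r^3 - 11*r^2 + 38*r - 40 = (r - 2)*(r^2 - 9*r + 20) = (r - 5)*(r - 2)*(r - 4)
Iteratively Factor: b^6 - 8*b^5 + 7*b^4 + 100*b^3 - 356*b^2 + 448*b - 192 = (b - 4)*(b^5 - 4*b^4 - 9*b^3 + 64*b^2 - 100*b + 48) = (b - 4)*(b - 2)*(b^4 - 2*b^3 - 13*b^2 + 38*b - 24) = (b - 4)*(b - 2)*(b - 1)*(b^3 - b^2 - 14*b + 24) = (b - 4)*(b - 2)^2*(b - 1)*(b^2 + b - 12) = (b - 4)*(b - 3)*(b - 2)^2*(b - 1)*(b + 4)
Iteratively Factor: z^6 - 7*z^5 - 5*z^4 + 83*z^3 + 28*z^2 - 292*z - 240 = (z - 5)*(z^5 - 2*z^4 - 15*z^3 + 8*z^2 + 68*z + 48) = (z - 5)*(z - 4)*(z^4 + 2*z^3 - 7*z^2 - 20*z - 12) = (z - 5)*(z - 4)*(z - 3)*(z^3 + 5*z^2 + 8*z + 4) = (z - 5)*(z - 4)*(z - 3)*(z + 2)*(z^2 + 3*z + 2) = (z - 5)*(z - 4)*(z - 3)*(z + 2)^2*(z + 1)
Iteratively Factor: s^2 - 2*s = (s)*(s - 2)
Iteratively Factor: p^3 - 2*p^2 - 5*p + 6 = (p - 1)*(p^2 - p - 6) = (p - 3)*(p - 1)*(p + 2)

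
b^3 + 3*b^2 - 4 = (b - 1)*(b + 2)^2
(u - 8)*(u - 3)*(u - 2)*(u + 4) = u^4 - 9*u^3 - 6*u^2 + 136*u - 192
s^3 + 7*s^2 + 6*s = s*(s + 1)*(s + 6)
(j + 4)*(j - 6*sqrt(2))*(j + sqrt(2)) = j^3 - 5*sqrt(2)*j^2 + 4*j^2 - 20*sqrt(2)*j - 12*j - 48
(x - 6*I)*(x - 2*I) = x^2 - 8*I*x - 12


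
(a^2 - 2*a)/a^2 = (a - 2)/a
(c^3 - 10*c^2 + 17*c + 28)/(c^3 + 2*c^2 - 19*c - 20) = (c - 7)/(c + 5)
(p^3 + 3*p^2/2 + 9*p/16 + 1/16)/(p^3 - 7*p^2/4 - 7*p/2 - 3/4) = (p + 1/4)/(p - 3)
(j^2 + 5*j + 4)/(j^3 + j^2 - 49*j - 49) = (j + 4)/(j^2 - 49)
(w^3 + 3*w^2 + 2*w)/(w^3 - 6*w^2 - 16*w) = (w + 1)/(w - 8)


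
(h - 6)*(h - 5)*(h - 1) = h^3 - 12*h^2 + 41*h - 30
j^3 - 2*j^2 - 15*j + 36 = (j - 3)^2*(j + 4)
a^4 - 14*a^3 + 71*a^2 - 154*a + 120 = (a - 5)*(a - 4)*(a - 3)*(a - 2)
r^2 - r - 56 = (r - 8)*(r + 7)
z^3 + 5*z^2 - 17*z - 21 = (z - 3)*(z + 1)*(z + 7)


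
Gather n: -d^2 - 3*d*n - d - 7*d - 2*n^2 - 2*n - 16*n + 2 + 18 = -d^2 - 8*d - 2*n^2 + n*(-3*d - 18) + 20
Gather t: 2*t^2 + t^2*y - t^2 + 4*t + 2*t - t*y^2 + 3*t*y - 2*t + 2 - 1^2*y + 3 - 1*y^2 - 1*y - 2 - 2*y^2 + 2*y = t^2*(y + 1) + t*(-y^2 + 3*y + 4) - 3*y^2 + 3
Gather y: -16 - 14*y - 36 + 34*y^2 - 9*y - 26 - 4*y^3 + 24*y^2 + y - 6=-4*y^3 + 58*y^2 - 22*y - 84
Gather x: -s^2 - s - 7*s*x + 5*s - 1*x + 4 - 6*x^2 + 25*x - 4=-s^2 + 4*s - 6*x^2 + x*(24 - 7*s)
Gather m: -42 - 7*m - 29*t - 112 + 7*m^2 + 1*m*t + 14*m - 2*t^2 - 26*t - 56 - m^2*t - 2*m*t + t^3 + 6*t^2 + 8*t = m^2*(7 - t) + m*(7 - t) + t^3 + 4*t^2 - 47*t - 210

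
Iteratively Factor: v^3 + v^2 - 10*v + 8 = (v - 1)*(v^2 + 2*v - 8) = (v - 2)*(v - 1)*(v + 4)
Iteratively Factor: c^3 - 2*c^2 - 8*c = (c)*(c^2 - 2*c - 8) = c*(c - 4)*(c + 2)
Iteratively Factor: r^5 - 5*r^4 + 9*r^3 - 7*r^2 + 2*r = (r - 1)*(r^4 - 4*r^3 + 5*r^2 - 2*r) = (r - 1)^2*(r^3 - 3*r^2 + 2*r) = (r - 1)^3*(r^2 - 2*r) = r*(r - 1)^3*(r - 2)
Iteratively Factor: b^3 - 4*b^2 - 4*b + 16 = (b - 4)*(b^2 - 4) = (b - 4)*(b + 2)*(b - 2)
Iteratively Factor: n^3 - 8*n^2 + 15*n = (n - 5)*(n^2 - 3*n) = (n - 5)*(n - 3)*(n)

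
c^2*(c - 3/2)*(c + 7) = c^4 + 11*c^3/2 - 21*c^2/2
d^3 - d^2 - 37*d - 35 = (d - 7)*(d + 1)*(d + 5)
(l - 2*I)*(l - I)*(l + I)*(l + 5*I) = l^4 + 3*I*l^3 + 11*l^2 + 3*I*l + 10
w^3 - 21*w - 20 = (w - 5)*(w + 1)*(w + 4)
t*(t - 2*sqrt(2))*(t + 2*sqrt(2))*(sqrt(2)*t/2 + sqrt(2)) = sqrt(2)*t^4/2 + sqrt(2)*t^3 - 4*sqrt(2)*t^2 - 8*sqrt(2)*t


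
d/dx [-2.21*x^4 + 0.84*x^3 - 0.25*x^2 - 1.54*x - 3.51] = -8.84*x^3 + 2.52*x^2 - 0.5*x - 1.54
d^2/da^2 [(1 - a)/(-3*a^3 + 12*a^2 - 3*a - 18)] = 2*((a - 1)*(3*a^2 - 8*a + 1)^2 + (-3*a^2 + 8*a - (a - 1)*(3*a - 4) - 1)*(a^3 - 4*a^2 + a + 6))/(3*(a^3 - 4*a^2 + a + 6)^3)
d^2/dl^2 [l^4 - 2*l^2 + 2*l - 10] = 12*l^2 - 4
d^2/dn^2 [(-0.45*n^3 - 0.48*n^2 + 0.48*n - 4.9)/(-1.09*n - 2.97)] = (1.06929*n^3 + 8.74071*n^2 + 23.81643*n + 23.219252)/(1.295029*n^3 + 10.585971*n^2 + 28.844343*n + 26.198073)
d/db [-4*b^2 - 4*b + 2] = -8*b - 4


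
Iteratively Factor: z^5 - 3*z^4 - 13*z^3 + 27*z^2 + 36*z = (z + 3)*(z^4 - 6*z^3 + 5*z^2 + 12*z) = (z - 4)*(z + 3)*(z^3 - 2*z^2 - 3*z) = (z - 4)*(z + 1)*(z + 3)*(z^2 - 3*z) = (z - 4)*(z - 3)*(z + 1)*(z + 3)*(z)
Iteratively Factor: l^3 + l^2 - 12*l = (l)*(l^2 + l - 12) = l*(l - 3)*(l + 4)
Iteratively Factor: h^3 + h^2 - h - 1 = (h + 1)*(h^2 - 1) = (h - 1)*(h + 1)*(h + 1)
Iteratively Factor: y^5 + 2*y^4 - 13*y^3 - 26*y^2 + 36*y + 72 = (y + 2)*(y^4 - 13*y^2 + 36) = (y + 2)*(y + 3)*(y^3 - 3*y^2 - 4*y + 12) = (y + 2)^2*(y + 3)*(y^2 - 5*y + 6) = (y - 3)*(y + 2)^2*(y + 3)*(y - 2)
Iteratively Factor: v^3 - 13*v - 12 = (v + 3)*(v^2 - 3*v - 4) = (v + 1)*(v + 3)*(v - 4)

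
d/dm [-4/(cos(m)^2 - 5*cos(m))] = 4*(5 - 2*cos(m))*sin(m)/((cos(m) - 5)^2*cos(m)^2)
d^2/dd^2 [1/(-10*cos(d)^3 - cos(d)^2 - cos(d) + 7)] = -((17*cos(d) + 4*cos(2*d) + 45*cos(3*d))*(10*cos(d)^3 + cos(d)^2 + cos(d) - 7)/2 + 2*(30*cos(d)^2 + 2*cos(d) + 1)^2*sin(d)^2)/(10*cos(d)^3 + cos(d)^2 + cos(d) - 7)^3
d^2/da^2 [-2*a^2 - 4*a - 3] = -4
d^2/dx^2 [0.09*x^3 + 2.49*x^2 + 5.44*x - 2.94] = 0.54*x + 4.98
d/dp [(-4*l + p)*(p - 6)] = -4*l + 2*p - 6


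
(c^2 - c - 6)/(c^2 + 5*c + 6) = (c - 3)/(c + 3)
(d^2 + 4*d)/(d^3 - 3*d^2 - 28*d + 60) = d*(d + 4)/(d^3 - 3*d^2 - 28*d + 60)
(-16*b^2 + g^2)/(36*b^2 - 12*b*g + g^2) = (-16*b^2 + g^2)/(36*b^2 - 12*b*g + g^2)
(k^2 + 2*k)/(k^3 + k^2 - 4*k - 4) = k/(k^2 - k - 2)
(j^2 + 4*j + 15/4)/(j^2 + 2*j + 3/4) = (2*j + 5)/(2*j + 1)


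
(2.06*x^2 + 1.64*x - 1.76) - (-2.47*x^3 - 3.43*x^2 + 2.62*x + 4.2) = 2.47*x^3 + 5.49*x^2 - 0.98*x - 5.96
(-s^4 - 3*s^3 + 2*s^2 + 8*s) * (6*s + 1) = -6*s^5 - 19*s^4 + 9*s^3 + 50*s^2 + 8*s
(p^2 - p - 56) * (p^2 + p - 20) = p^4 - 77*p^2 - 36*p + 1120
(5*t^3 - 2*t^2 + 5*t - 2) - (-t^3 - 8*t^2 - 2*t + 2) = 6*t^3 + 6*t^2 + 7*t - 4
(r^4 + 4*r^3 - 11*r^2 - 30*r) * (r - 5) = r^5 - r^4 - 31*r^3 + 25*r^2 + 150*r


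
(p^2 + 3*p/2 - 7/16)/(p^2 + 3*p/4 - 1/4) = (p + 7/4)/(p + 1)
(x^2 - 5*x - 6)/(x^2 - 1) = (x - 6)/(x - 1)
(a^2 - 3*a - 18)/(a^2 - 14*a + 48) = (a + 3)/(a - 8)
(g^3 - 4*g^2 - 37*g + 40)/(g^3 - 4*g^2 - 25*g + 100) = (g^2 - 9*g + 8)/(g^2 - 9*g + 20)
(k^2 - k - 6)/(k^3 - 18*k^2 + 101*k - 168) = (k + 2)/(k^2 - 15*k + 56)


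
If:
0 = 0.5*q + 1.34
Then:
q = -2.68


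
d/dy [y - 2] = 1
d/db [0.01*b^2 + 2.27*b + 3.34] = 0.02*b + 2.27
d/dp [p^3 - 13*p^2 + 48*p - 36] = 3*p^2 - 26*p + 48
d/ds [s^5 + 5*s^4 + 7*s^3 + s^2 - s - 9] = 5*s^4 + 20*s^3 + 21*s^2 + 2*s - 1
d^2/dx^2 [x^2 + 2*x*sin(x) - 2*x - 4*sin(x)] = -2*x*sin(x) + 4*sqrt(2)*sin(x + pi/4) + 2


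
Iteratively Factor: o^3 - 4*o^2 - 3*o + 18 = (o - 3)*(o^2 - o - 6) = (o - 3)^2*(o + 2)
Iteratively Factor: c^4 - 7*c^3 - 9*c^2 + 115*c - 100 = (c + 4)*(c^3 - 11*c^2 + 35*c - 25) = (c - 5)*(c + 4)*(c^2 - 6*c + 5) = (c - 5)^2*(c + 4)*(c - 1)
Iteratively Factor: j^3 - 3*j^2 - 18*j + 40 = (j - 2)*(j^2 - j - 20) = (j - 2)*(j + 4)*(j - 5)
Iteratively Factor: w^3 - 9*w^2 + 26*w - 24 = (w - 3)*(w^2 - 6*w + 8) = (w - 4)*(w - 3)*(w - 2)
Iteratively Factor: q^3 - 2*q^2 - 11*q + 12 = (q + 3)*(q^2 - 5*q + 4) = (q - 4)*(q + 3)*(q - 1)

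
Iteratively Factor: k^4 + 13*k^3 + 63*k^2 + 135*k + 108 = (k + 3)*(k^3 + 10*k^2 + 33*k + 36) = (k + 3)^2*(k^2 + 7*k + 12) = (k + 3)^3*(k + 4)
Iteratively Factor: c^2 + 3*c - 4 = (c + 4)*(c - 1)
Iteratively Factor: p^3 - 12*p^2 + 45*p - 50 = (p - 2)*(p^2 - 10*p + 25) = (p - 5)*(p - 2)*(p - 5)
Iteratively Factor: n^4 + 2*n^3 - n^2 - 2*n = (n - 1)*(n^3 + 3*n^2 + 2*n) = (n - 1)*(n + 2)*(n^2 + n) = (n - 1)*(n + 1)*(n + 2)*(n)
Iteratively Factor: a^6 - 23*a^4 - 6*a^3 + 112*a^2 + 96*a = (a + 4)*(a^5 - 4*a^4 - 7*a^3 + 22*a^2 + 24*a) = (a + 1)*(a + 4)*(a^4 - 5*a^3 - 2*a^2 + 24*a) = (a - 4)*(a + 1)*(a + 4)*(a^3 - a^2 - 6*a) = a*(a - 4)*(a + 1)*(a + 4)*(a^2 - a - 6) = a*(a - 4)*(a + 1)*(a + 2)*(a + 4)*(a - 3)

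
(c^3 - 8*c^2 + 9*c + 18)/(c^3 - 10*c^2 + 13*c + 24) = (c - 6)/(c - 8)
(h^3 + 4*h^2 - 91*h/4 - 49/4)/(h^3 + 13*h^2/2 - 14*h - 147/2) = (h + 1/2)/(h + 3)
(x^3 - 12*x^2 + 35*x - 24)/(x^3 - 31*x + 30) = (x^2 - 11*x + 24)/(x^2 + x - 30)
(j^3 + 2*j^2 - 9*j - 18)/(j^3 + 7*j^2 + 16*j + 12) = (j - 3)/(j + 2)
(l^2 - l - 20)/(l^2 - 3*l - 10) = (l + 4)/(l + 2)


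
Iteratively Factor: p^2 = (p)*(p)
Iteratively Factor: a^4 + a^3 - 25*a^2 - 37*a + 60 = (a - 5)*(a^3 + 6*a^2 + 5*a - 12) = (a - 5)*(a + 4)*(a^2 + 2*a - 3) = (a - 5)*(a - 1)*(a + 4)*(a + 3)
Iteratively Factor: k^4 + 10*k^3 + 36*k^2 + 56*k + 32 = (k + 2)*(k^3 + 8*k^2 + 20*k + 16) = (k + 2)^2*(k^2 + 6*k + 8) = (k + 2)^2*(k + 4)*(k + 2)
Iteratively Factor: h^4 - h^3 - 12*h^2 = (h)*(h^3 - h^2 - 12*h) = h^2*(h^2 - h - 12) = h^2*(h - 4)*(h + 3)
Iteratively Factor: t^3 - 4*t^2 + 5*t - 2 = (t - 1)*(t^2 - 3*t + 2) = (t - 2)*(t - 1)*(t - 1)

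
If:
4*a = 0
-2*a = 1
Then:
No Solution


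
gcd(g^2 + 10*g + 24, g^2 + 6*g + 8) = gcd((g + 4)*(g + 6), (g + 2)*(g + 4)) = g + 4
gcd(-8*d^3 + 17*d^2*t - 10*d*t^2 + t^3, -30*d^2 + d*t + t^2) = 1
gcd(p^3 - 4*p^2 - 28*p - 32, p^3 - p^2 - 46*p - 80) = p^2 - 6*p - 16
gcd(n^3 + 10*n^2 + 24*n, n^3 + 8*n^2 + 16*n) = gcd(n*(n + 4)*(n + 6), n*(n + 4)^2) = n^2 + 4*n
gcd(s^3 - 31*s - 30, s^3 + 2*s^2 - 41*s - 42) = s^2 - 5*s - 6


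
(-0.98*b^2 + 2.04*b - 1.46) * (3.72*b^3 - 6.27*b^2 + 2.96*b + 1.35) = -3.6456*b^5 + 13.7334*b^4 - 21.1228*b^3 + 13.8696*b^2 - 1.5676*b - 1.971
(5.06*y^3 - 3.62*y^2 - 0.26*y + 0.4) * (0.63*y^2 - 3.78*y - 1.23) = 3.1878*y^5 - 21.4074*y^4 + 7.296*y^3 + 5.6874*y^2 - 1.1922*y - 0.492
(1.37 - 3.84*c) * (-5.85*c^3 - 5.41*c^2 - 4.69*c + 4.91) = 22.464*c^4 + 12.7599*c^3 + 10.5979*c^2 - 25.2797*c + 6.7267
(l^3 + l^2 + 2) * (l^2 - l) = l^5 - l^3 + 2*l^2 - 2*l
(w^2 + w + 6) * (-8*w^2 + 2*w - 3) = -8*w^4 - 6*w^3 - 49*w^2 + 9*w - 18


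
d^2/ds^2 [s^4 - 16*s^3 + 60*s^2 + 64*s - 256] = 12*s^2 - 96*s + 120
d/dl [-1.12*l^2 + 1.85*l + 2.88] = 1.85 - 2.24*l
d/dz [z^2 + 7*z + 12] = 2*z + 7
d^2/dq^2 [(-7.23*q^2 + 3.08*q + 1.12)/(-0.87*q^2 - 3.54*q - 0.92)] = (-7.105427357601e-15*q^4 - 49.1964120000001*q^3 - 39.80772*q^2 - 5.90486399999999*q + 6.022944)/(0.658503*q^6 + 8.038278*q^5 + 34.79652*q^4 + 61.36236*q^3 + 36.79632*q^2 + 8.988768*q + 0.778688)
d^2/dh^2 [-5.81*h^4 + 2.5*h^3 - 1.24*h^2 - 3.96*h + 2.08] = -69.72*h^2 + 15.0*h - 2.48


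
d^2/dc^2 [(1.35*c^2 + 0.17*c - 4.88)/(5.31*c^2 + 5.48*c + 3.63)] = (-68.980086*c^3 - 981.711738*c^2 - 871.67367*c - 76.1555620000001)/(149.721291*c^6 + 463.543884*c^5 + 785.439801*c^4 + 798.338456*c^3 + 536.939073*c^2 + 216.628236*c + 47.832147)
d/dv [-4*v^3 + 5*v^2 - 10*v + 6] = -12*v^2 + 10*v - 10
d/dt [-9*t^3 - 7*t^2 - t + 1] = -27*t^2 - 14*t - 1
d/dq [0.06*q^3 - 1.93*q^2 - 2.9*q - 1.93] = 0.18*q^2 - 3.86*q - 2.9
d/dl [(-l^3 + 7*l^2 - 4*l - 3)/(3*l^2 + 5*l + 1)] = (-3*l^4 - 10*l^3 + 44*l^2 + 32*l + 11)/(9*l^4 + 30*l^3 + 31*l^2 + 10*l + 1)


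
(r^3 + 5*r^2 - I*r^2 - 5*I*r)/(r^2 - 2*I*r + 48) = r*(r^2 + r*(5 - I) - 5*I)/(r^2 - 2*I*r + 48)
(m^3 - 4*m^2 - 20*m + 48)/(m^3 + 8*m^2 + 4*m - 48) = (m - 6)/(m + 6)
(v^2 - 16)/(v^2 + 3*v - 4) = (v - 4)/(v - 1)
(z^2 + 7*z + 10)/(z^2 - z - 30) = (z + 2)/(z - 6)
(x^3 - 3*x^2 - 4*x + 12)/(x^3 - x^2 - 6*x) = (x - 2)/x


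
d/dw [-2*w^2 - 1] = -4*w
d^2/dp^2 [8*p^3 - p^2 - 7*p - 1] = 48*p - 2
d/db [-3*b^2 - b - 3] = -6*b - 1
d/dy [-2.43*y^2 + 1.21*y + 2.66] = 1.21 - 4.86*y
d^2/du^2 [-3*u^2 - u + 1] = -6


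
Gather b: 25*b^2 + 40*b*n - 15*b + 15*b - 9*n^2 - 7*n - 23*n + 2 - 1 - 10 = 25*b^2 + 40*b*n - 9*n^2 - 30*n - 9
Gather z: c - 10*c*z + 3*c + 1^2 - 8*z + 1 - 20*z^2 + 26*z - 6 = 4*c - 20*z^2 + z*(18 - 10*c) - 4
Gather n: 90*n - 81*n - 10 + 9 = 9*n - 1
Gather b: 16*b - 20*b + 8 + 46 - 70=-4*b - 16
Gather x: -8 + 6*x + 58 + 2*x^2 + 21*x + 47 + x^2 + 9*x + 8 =3*x^2 + 36*x + 105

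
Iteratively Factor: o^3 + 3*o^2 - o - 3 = (o + 3)*(o^2 - 1) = (o - 1)*(o + 3)*(o + 1)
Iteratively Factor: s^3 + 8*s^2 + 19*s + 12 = (s + 3)*(s^2 + 5*s + 4) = (s + 1)*(s + 3)*(s + 4)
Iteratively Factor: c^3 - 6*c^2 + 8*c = (c - 4)*(c^2 - 2*c) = (c - 4)*(c - 2)*(c)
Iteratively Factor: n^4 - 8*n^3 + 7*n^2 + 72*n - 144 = (n - 4)*(n^3 - 4*n^2 - 9*n + 36) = (n - 4)*(n + 3)*(n^2 - 7*n + 12) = (n - 4)*(n - 3)*(n + 3)*(n - 4)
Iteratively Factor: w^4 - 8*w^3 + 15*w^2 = (w - 3)*(w^3 - 5*w^2) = (w - 5)*(w - 3)*(w^2) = w*(w - 5)*(w - 3)*(w)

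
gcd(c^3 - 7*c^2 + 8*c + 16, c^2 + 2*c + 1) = c + 1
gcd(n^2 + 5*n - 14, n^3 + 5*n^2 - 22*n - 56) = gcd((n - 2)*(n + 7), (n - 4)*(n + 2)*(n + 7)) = n + 7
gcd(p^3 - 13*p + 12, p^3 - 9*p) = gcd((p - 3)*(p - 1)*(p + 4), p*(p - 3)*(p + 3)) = p - 3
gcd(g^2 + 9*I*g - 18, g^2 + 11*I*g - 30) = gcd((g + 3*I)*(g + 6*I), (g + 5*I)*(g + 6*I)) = g + 6*I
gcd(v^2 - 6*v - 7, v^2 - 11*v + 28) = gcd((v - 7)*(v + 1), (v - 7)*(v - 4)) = v - 7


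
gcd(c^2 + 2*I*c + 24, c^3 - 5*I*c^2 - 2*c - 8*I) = c - 4*I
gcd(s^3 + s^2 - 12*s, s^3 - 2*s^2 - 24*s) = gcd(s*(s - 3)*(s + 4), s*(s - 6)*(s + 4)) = s^2 + 4*s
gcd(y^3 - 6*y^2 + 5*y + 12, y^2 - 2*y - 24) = 1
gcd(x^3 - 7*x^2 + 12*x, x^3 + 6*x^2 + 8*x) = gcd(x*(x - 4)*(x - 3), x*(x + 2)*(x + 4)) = x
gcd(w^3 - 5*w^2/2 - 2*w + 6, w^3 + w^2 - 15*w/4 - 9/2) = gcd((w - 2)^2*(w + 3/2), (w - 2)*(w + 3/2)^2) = w^2 - w/2 - 3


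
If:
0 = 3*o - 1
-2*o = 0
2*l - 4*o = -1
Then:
No Solution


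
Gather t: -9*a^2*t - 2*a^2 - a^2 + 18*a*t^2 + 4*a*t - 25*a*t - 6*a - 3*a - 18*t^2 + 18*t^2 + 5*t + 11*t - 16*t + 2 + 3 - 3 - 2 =-3*a^2 + 18*a*t^2 - 9*a + t*(-9*a^2 - 21*a)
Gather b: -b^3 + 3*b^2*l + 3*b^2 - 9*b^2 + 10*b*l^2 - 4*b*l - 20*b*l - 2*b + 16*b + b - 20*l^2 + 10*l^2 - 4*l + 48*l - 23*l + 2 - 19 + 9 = -b^3 + b^2*(3*l - 6) + b*(10*l^2 - 24*l + 15) - 10*l^2 + 21*l - 8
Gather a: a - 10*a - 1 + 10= 9 - 9*a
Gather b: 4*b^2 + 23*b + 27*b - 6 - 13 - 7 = 4*b^2 + 50*b - 26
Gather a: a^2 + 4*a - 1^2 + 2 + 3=a^2 + 4*a + 4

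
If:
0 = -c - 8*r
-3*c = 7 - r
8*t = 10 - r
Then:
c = -56/25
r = 7/25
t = 243/200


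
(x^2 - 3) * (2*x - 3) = 2*x^3 - 3*x^2 - 6*x + 9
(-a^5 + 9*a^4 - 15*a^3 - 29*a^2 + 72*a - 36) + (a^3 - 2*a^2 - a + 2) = -a^5 + 9*a^4 - 14*a^3 - 31*a^2 + 71*a - 34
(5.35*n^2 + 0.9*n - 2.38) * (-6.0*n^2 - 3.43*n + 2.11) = -32.1*n^4 - 23.7505*n^3 + 22.4815*n^2 + 10.0624*n - 5.0218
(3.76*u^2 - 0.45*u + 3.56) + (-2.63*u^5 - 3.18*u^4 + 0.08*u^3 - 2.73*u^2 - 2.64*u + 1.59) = -2.63*u^5 - 3.18*u^4 + 0.08*u^3 + 1.03*u^2 - 3.09*u + 5.15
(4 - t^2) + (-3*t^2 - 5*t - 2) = -4*t^2 - 5*t + 2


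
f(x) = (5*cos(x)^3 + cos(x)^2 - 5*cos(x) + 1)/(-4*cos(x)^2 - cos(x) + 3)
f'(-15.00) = -4.03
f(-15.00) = 2.19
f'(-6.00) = 0.44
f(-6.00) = -0.94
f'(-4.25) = 1.96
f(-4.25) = 1.13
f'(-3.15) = 1923158.70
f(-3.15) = 8085.68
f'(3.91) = -3.39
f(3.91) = 1.97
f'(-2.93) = -120.90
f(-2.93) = 14.09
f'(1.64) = 1.59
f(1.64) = 0.44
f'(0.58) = 1.55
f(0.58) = -0.70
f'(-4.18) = 2.10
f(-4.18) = 1.27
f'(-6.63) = -0.56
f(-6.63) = -0.91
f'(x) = (-8*sin(x)*cos(x) - sin(x))*(5*cos(x)^3 + cos(x)^2 - 5*cos(x) + 1)/(-4*cos(x)^2 - cos(x) + 3)^2 + (-15*sin(x)*cos(x)^2 - 2*sin(x)*cos(x) + 5*sin(x))/(-4*cos(x)^2 - cos(x) + 3)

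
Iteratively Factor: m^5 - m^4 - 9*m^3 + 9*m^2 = (m)*(m^4 - m^3 - 9*m^2 + 9*m) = m^2*(m^3 - m^2 - 9*m + 9) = m^2*(m - 1)*(m^2 - 9) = m^2*(m - 1)*(m + 3)*(m - 3)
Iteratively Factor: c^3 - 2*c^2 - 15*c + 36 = (c - 3)*(c^2 + c - 12) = (c - 3)^2*(c + 4)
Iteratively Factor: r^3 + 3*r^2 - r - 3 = (r + 1)*(r^2 + 2*r - 3) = (r + 1)*(r + 3)*(r - 1)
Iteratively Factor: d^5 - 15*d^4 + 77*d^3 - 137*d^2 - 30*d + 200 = (d - 5)*(d^4 - 10*d^3 + 27*d^2 - 2*d - 40) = (d - 5)^2*(d^3 - 5*d^2 + 2*d + 8) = (d - 5)^2*(d - 4)*(d^2 - d - 2) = (d - 5)^2*(d - 4)*(d - 2)*(d + 1)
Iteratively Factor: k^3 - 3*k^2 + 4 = (k + 1)*(k^2 - 4*k + 4) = (k - 2)*(k + 1)*(k - 2)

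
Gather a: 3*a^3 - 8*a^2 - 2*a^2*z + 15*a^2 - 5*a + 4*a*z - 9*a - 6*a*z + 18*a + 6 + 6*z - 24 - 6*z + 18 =3*a^3 + a^2*(7 - 2*z) + a*(4 - 2*z)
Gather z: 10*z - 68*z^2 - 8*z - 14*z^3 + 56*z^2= -14*z^3 - 12*z^2 + 2*z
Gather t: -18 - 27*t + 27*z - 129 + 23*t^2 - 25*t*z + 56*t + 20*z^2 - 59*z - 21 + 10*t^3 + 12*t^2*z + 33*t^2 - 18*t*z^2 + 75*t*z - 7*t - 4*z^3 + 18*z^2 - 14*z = 10*t^3 + t^2*(12*z + 56) + t*(-18*z^2 + 50*z + 22) - 4*z^3 + 38*z^2 - 46*z - 168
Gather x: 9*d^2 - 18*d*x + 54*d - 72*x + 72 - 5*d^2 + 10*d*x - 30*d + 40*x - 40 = 4*d^2 + 24*d + x*(-8*d - 32) + 32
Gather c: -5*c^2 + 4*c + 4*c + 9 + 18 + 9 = -5*c^2 + 8*c + 36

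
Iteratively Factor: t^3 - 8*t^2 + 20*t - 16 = (t - 2)*(t^2 - 6*t + 8) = (t - 2)^2*(t - 4)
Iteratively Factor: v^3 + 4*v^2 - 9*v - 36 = (v - 3)*(v^2 + 7*v + 12) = (v - 3)*(v + 3)*(v + 4)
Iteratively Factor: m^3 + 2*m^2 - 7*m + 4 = (m - 1)*(m^2 + 3*m - 4) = (m - 1)^2*(m + 4)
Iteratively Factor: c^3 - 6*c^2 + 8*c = (c)*(c^2 - 6*c + 8) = c*(c - 4)*(c - 2)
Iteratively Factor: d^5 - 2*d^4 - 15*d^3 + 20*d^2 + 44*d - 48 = (d - 4)*(d^4 + 2*d^3 - 7*d^2 - 8*d + 12) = (d - 4)*(d - 1)*(d^3 + 3*d^2 - 4*d - 12) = (d - 4)*(d - 2)*(d - 1)*(d^2 + 5*d + 6) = (d - 4)*(d - 2)*(d - 1)*(d + 2)*(d + 3)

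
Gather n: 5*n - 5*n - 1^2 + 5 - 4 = 0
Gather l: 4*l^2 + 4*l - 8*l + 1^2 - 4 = 4*l^2 - 4*l - 3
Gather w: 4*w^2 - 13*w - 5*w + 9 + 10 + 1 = 4*w^2 - 18*w + 20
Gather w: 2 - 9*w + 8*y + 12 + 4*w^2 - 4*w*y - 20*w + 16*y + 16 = 4*w^2 + w*(-4*y - 29) + 24*y + 30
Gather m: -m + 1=1 - m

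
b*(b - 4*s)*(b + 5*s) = b^3 + b^2*s - 20*b*s^2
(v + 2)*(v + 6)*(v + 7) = v^3 + 15*v^2 + 68*v + 84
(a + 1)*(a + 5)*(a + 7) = a^3 + 13*a^2 + 47*a + 35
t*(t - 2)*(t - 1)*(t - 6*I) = t^4 - 3*t^3 - 6*I*t^3 + 2*t^2 + 18*I*t^2 - 12*I*t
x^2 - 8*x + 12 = (x - 6)*(x - 2)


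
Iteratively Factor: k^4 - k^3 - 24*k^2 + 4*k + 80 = (k - 2)*(k^3 + k^2 - 22*k - 40) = (k - 5)*(k - 2)*(k^2 + 6*k + 8) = (k - 5)*(k - 2)*(k + 4)*(k + 2)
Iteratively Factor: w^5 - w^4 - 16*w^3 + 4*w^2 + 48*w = (w)*(w^4 - w^3 - 16*w^2 + 4*w + 48) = w*(w + 3)*(w^3 - 4*w^2 - 4*w + 16) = w*(w - 4)*(w + 3)*(w^2 - 4) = w*(w - 4)*(w + 2)*(w + 3)*(w - 2)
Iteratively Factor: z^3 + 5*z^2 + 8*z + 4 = (z + 2)*(z^2 + 3*z + 2) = (z + 2)^2*(z + 1)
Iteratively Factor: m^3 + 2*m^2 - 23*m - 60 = (m + 4)*(m^2 - 2*m - 15) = (m + 3)*(m + 4)*(m - 5)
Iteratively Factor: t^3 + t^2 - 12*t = (t + 4)*(t^2 - 3*t) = t*(t + 4)*(t - 3)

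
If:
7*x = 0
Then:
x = 0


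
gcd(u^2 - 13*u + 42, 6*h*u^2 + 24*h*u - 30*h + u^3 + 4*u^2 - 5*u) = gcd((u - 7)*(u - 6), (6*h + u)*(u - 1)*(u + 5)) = 1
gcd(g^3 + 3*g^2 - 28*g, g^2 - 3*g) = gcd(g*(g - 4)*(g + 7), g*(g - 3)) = g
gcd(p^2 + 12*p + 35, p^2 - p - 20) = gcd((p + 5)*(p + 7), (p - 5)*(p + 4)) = 1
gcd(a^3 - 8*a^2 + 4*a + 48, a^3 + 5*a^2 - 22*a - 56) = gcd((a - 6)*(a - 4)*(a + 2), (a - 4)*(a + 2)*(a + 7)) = a^2 - 2*a - 8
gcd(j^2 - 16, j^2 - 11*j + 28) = j - 4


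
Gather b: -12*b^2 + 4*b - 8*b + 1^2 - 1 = -12*b^2 - 4*b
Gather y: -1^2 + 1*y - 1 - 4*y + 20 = 18 - 3*y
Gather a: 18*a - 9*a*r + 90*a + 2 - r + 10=a*(108 - 9*r) - r + 12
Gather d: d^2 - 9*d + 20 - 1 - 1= d^2 - 9*d + 18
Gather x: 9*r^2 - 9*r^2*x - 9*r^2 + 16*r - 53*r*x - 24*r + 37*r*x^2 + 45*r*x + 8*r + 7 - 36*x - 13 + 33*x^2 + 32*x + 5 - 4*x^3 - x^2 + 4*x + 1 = -4*x^3 + x^2*(37*r + 32) + x*(-9*r^2 - 8*r)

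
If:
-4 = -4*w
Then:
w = 1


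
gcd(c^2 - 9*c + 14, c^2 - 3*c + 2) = c - 2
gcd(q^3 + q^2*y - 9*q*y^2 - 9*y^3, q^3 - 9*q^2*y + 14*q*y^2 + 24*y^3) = q + y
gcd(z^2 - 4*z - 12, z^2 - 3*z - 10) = z + 2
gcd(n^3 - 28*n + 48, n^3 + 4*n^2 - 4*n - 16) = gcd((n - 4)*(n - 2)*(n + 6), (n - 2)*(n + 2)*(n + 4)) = n - 2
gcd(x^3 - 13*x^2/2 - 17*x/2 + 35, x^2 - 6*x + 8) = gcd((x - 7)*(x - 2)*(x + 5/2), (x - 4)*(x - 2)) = x - 2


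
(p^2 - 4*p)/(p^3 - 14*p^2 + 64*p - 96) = p/(p^2 - 10*p + 24)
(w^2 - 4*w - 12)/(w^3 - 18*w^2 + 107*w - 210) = (w + 2)/(w^2 - 12*w + 35)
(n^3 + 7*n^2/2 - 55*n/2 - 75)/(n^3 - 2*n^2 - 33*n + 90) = (n + 5/2)/(n - 3)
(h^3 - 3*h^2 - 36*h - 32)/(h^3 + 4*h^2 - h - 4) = (h - 8)/(h - 1)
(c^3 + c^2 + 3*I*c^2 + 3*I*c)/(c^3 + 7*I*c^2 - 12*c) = (c + 1)/(c + 4*I)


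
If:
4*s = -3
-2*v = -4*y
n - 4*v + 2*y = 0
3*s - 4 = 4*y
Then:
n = -75/8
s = -3/4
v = -25/8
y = -25/16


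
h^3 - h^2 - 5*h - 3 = (h - 3)*(h + 1)^2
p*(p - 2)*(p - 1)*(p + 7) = p^4 + 4*p^3 - 19*p^2 + 14*p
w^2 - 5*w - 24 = (w - 8)*(w + 3)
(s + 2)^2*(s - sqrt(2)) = s^3 - sqrt(2)*s^2 + 4*s^2 - 4*sqrt(2)*s + 4*s - 4*sqrt(2)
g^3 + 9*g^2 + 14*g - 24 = (g - 1)*(g + 4)*(g + 6)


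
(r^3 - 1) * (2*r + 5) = 2*r^4 + 5*r^3 - 2*r - 5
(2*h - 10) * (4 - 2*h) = -4*h^2 + 28*h - 40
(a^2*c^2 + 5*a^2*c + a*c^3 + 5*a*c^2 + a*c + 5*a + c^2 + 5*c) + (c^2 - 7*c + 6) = a^2*c^2 + 5*a^2*c + a*c^3 + 5*a*c^2 + a*c + 5*a + 2*c^2 - 2*c + 6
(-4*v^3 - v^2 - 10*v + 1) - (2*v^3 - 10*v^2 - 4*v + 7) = -6*v^3 + 9*v^2 - 6*v - 6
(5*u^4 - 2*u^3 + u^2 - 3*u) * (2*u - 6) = 10*u^5 - 34*u^4 + 14*u^3 - 12*u^2 + 18*u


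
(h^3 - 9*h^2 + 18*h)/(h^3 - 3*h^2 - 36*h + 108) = h/(h + 6)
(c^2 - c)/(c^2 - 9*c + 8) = c/(c - 8)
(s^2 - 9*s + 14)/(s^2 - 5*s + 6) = (s - 7)/(s - 3)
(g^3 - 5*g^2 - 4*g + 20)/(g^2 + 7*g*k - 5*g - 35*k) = (g^2 - 4)/(g + 7*k)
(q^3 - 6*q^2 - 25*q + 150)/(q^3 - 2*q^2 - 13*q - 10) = (q^2 - q - 30)/(q^2 + 3*q + 2)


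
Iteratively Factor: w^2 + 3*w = (w)*(w + 3)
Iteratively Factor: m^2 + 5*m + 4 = (m + 1)*(m + 4)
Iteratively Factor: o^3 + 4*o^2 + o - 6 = (o + 2)*(o^2 + 2*o - 3) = (o + 2)*(o + 3)*(o - 1)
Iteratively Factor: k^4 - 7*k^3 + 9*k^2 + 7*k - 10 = (k + 1)*(k^3 - 8*k^2 + 17*k - 10) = (k - 2)*(k + 1)*(k^2 - 6*k + 5) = (k - 5)*(k - 2)*(k + 1)*(k - 1)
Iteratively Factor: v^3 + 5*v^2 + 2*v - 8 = (v + 2)*(v^2 + 3*v - 4) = (v + 2)*(v + 4)*(v - 1)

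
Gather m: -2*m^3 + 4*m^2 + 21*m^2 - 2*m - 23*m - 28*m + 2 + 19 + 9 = -2*m^3 + 25*m^2 - 53*m + 30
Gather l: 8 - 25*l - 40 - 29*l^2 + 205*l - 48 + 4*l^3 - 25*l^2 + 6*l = 4*l^3 - 54*l^2 + 186*l - 80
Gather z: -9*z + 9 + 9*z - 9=0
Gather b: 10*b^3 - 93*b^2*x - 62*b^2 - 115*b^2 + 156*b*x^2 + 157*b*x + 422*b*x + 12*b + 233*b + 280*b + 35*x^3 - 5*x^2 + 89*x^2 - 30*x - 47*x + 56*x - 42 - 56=10*b^3 + b^2*(-93*x - 177) + b*(156*x^2 + 579*x + 525) + 35*x^3 + 84*x^2 - 21*x - 98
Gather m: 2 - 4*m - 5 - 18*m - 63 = -22*m - 66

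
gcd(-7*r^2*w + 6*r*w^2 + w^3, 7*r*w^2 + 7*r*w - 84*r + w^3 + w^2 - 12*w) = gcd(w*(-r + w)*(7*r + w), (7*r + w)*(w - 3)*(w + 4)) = 7*r + w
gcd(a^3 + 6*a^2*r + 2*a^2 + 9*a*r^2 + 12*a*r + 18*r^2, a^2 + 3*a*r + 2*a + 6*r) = a^2 + 3*a*r + 2*a + 6*r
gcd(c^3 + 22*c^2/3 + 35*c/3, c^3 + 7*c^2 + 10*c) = c^2 + 5*c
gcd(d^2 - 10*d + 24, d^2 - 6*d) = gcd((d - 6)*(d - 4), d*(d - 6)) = d - 6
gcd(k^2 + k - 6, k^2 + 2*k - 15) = 1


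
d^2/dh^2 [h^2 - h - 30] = 2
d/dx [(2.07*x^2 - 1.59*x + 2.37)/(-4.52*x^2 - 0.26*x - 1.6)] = (-7.725*x^2 + 14.8008*x + 3.1602)/(20.4304*x^4 + 2.3504*x^3 + 14.5316*x^2 + 0.832*x + 2.56)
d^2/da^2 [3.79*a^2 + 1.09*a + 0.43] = 7.58000000000000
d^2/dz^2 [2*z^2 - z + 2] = 4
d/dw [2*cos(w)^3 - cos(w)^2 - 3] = 2*(1 - 3*cos(w))*sin(w)*cos(w)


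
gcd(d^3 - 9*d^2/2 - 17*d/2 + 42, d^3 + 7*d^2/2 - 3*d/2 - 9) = d + 3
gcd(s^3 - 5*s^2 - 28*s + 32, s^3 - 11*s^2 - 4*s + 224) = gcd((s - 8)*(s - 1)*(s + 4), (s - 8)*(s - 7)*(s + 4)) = s^2 - 4*s - 32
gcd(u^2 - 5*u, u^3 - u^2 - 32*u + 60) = u - 5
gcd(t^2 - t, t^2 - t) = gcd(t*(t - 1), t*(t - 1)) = t^2 - t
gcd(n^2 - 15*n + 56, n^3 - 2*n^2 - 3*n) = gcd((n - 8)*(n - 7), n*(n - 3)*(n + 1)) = 1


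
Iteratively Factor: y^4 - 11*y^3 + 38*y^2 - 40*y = (y)*(y^3 - 11*y^2 + 38*y - 40) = y*(y - 5)*(y^2 - 6*y + 8) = y*(y - 5)*(y - 2)*(y - 4)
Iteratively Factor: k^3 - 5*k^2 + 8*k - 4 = (k - 2)*(k^2 - 3*k + 2) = (k - 2)*(k - 1)*(k - 2)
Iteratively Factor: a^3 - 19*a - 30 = (a - 5)*(a^2 + 5*a + 6) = (a - 5)*(a + 2)*(a + 3)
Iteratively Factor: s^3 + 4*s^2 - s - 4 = (s + 4)*(s^2 - 1) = (s - 1)*(s + 4)*(s + 1)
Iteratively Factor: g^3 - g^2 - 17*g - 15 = (g - 5)*(g^2 + 4*g + 3) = (g - 5)*(g + 3)*(g + 1)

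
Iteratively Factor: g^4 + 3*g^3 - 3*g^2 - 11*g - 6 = (g + 3)*(g^3 - 3*g - 2) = (g + 1)*(g + 3)*(g^2 - g - 2) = (g - 2)*(g + 1)*(g + 3)*(g + 1)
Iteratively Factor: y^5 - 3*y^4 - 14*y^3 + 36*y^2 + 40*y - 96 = (y - 2)*(y^4 - y^3 - 16*y^2 + 4*y + 48) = (y - 2)^2*(y^3 + y^2 - 14*y - 24) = (y - 2)^2*(y + 2)*(y^2 - y - 12) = (y - 4)*(y - 2)^2*(y + 2)*(y + 3)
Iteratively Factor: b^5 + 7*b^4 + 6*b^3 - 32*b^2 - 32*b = (b + 1)*(b^4 + 6*b^3 - 32*b) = (b - 2)*(b + 1)*(b^3 + 8*b^2 + 16*b) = (b - 2)*(b + 1)*(b + 4)*(b^2 + 4*b) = (b - 2)*(b + 1)*(b + 4)^2*(b)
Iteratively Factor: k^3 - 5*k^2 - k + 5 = (k - 1)*(k^2 - 4*k - 5) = (k - 1)*(k + 1)*(k - 5)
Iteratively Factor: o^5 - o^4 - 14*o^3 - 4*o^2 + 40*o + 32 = (o + 2)*(o^4 - 3*o^3 - 8*o^2 + 12*o + 16) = (o + 2)^2*(o^3 - 5*o^2 + 2*o + 8) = (o - 2)*(o + 2)^2*(o^2 - 3*o - 4) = (o - 4)*(o - 2)*(o + 2)^2*(o + 1)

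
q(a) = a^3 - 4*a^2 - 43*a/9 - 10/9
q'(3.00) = -1.78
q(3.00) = -24.44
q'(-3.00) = 46.22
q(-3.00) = -49.78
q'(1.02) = -9.82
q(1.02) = -9.08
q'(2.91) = -2.65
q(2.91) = -24.24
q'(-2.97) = 45.44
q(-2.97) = -48.40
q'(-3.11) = 49.12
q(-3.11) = -55.02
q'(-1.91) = 21.45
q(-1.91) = -13.55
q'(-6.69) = 183.01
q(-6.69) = -447.59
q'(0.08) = -5.40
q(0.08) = -1.52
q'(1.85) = -9.31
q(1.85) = -17.31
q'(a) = 3*a^2 - 8*a - 43/9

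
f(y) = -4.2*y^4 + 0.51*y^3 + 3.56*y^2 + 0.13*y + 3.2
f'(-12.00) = 29165.41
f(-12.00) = -87458.20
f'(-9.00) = 12307.18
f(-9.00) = -27637.60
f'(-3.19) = 538.34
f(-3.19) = -412.47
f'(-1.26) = 27.19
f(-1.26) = -2.92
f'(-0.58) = -0.21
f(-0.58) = 3.75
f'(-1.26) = 27.19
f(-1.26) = -2.92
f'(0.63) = 1.02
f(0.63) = 4.16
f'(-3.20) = 543.52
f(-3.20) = -417.88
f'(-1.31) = 31.20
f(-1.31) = -4.38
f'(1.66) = -60.68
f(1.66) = -16.33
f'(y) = -16.8*y^3 + 1.53*y^2 + 7.12*y + 0.13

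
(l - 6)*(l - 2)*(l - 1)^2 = l^4 - 10*l^3 + 29*l^2 - 32*l + 12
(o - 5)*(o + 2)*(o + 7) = o^3 + 4*o^2 - 31*o - 70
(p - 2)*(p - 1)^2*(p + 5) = p^4 + p^3 - 15*p^2 + 23*p - 10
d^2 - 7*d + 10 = (d - 5)*(d - 2)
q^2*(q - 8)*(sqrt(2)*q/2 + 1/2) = sqrt(2)*q^4/2 - 4*sqrt(2)*q^3 + q^3/2 - 4*q^2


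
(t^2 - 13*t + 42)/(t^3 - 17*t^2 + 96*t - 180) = (t - 7)/(t^2 - 11*t + 30)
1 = 1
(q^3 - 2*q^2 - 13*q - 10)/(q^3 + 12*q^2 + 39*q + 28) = (q^2 - 3*q - 10)/(q^2 + 11*q + 28)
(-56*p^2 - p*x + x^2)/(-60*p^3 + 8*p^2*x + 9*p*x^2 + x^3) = (-56*p^2 - p*x + x^2)/(-60*p^3 + 8*p^2*x + 9*p*x^2 + x^3)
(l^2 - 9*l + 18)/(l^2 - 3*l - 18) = (l - 3)/(l + 3)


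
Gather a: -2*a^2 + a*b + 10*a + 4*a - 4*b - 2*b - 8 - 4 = -2*a^2 + a*(b + 14) - 6*b - 12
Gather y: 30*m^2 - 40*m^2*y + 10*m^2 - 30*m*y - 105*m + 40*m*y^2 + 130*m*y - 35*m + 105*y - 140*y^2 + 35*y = 40*m^2 - 140*m + y^2*(40*m - 140) + y*(-40*m^2 + 100*m + 140)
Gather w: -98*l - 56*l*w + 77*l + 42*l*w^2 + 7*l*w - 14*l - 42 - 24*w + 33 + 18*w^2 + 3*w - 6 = -35*l + w^2*(42*l + 18) + w*(-49*l - 21) - 15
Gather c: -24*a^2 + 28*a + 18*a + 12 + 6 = -24*a^2 + 46*a + 18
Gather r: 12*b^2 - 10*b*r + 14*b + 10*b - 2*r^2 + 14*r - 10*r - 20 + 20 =12*b^2 + 24*b - 2*r^2 + r*(4 - 10*b)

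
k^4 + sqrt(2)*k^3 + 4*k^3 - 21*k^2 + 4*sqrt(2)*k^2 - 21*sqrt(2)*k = k*(k - 3)*(k + 7)*(k + sqrt(2))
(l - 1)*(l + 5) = l^2 + 4*l - 5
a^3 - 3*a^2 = a^2*(a - 3)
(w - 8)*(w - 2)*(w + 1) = w^3 - 9*w^2 + 6*w + 16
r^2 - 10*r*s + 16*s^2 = (r - 8*s)*(r - 2*s)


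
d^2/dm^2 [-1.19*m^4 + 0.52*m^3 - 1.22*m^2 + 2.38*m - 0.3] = -14.28*m^2 + 3.12*m - 2.44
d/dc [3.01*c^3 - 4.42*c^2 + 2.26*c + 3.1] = 9.03*c^2 - 8.84*c + 2.26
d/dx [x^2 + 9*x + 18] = 2*x + 9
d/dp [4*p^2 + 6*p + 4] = 8*p + 6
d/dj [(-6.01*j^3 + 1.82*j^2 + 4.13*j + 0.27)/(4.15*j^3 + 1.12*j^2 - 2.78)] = (-1.4210854715202e-14*j^5 - 14.2842*j^4 - 34.279*j^3 + 42.1363*j^2 - 10.724*j - 11.4814)/(17.2225*j^6 + 9.296*j^5 + 1.2544*j^4 - 23.074*j^3 - 6.2272*j^2 + 7.7284)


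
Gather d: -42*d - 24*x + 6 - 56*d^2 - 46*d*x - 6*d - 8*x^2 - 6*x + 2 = -56*d^2 + d*(-46*x - 48) - 8*x^2 - 30*x + 8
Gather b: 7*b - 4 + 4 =7*b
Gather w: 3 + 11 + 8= 22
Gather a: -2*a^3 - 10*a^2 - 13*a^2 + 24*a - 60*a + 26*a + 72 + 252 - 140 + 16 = -2*a^3 - 23*a^2 - 10*a + 200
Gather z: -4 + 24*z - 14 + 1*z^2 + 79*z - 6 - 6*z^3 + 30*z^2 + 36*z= -6*z^3 + 31*z^2 + 139*z - 24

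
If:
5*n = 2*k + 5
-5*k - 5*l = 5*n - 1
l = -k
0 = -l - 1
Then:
No Solution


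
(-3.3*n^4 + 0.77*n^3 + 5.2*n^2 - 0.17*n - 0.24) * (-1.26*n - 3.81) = 4.158*n^5 + 11.6028*n^4 - 9.4857*n^3 - 19.5978*n^2 + 0.9501*n + 0.9144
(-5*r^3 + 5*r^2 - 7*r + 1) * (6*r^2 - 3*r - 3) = -30*r^5 + 45*r^4 - 42*r^3 + 12*r^2 + 18*r - 3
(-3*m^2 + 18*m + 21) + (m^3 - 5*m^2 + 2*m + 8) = m^3 - 8*m^2 + 20*m + 29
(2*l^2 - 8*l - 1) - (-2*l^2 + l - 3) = 4*l^2 - 9*l + 2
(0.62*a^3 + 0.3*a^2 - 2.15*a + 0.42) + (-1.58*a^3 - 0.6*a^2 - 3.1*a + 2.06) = -0.96*a^3 - 0.3*a^2 - 5.25*a + 2.48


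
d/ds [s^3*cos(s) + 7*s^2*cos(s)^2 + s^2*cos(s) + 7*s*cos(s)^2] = -s^3*sin(s) - s^2*sin(s) - 7*s^2*sin(2*s) + 3*s^2*cos(s) + 2*s*cos(s) + 7*sqrt(2)*s*cos(2*s + pi/4) + 7*s + 7*cos(2*s)/2 + 7/2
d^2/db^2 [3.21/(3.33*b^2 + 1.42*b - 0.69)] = (-71.190738*b^2 - 30.357612*b + 3.21*(6.66*b + 1.42)*(13.32*b + 2.84) + 14.751234)/(3.33*b^2 + 1.42*b - 0.69)^3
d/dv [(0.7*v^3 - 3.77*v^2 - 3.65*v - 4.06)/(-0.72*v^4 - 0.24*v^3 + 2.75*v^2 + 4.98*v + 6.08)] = (0.504*v^6 - 5.4288*v^5 - 6.8638*v^4 - 6.4728*v^3 + 1.10769999999999*v^2 - 23.5132*v - 1.9732)/(0.5184*v^8 + 0.3456*v^7 - 3.9024*v^6 - 8.4912*v^5 - 3.5831*v^4 + 24.4716*v^3 + 58.2404*v^2 + 60.5568*v + 36.9664)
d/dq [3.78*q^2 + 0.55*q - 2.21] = 7.56*q + 0.55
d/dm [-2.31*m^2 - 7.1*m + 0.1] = -4.62*m - 7.1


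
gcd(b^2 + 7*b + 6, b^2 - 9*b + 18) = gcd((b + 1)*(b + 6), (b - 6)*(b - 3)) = 1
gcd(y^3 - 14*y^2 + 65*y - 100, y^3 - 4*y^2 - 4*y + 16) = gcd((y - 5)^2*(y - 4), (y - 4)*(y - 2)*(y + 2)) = y - 4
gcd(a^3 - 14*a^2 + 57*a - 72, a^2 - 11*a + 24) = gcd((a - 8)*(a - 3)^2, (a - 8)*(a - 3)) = a^2 - 11*a + 24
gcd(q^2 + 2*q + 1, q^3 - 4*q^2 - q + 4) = q + 1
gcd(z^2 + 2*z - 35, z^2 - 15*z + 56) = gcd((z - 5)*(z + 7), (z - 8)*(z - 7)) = 1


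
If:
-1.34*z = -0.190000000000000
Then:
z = 0.14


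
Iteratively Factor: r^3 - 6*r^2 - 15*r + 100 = (r - 5)*(r^2 - r - 20) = (r - 5)^2*(r + 4)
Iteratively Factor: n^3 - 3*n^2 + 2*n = (n - 1)*(n^2 - 2*n) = (n - 2)*(n - 1)*(n)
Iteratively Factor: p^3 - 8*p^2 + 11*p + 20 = (p - 5)*(p^2 - 3*p - 4) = (p - 5)*(p + 1)*(p - 4)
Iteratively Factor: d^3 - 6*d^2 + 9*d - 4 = (d - 1)*(d^2 - 5*d + 4) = (d - 1)^2*(d - 4)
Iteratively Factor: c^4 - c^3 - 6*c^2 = (c)*(c^3 - c^2 - 6*c) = c*(c - 3)*(c^2 + 2*c) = c^2*(c - 3)*(c + 2)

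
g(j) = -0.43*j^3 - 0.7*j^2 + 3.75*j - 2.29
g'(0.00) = 3.75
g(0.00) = -2.29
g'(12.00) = -198.81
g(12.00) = -801.13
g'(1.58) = -1.68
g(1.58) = 0.19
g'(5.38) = -41.12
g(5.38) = -69.34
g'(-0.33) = 4.07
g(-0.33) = -3.59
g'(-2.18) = 0.67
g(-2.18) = -9.34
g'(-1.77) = 2.19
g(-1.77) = -8.74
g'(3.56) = -17.58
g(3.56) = -17.21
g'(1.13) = 0.52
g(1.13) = 0.43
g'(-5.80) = -31.53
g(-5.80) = 36.31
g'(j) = -1.29*j^2 - 1.4*j + 3.75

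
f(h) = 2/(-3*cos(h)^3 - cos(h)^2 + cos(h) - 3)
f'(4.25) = -0.02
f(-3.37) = -0.93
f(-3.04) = -0.98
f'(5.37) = 0.48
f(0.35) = -0.37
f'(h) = 2*(-9*sin(h)*cos(h)^2 - 2*sin(h)*cos(h) + sin(h))/(-3*cos(h)^3 - cos(h)^2 + cos(h) - 3)^2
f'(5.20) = 0.36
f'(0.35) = -0.21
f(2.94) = -0.94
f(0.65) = -0.46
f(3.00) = -0.97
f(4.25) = -0.59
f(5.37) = -0.58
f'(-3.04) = 0.29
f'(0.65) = -0.40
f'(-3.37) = -0.55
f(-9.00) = -0.81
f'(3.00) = -0.39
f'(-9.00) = 0.63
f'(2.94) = -0.51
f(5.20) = -0.65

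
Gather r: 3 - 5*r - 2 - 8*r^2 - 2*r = -8*r^2 - 7*r + 1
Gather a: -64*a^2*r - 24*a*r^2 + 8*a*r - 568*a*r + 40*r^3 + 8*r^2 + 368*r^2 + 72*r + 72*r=-64*a^2*r + a*(-24*r^2 - 560*r) + 40*r^3 + 376*r^2 + 144*r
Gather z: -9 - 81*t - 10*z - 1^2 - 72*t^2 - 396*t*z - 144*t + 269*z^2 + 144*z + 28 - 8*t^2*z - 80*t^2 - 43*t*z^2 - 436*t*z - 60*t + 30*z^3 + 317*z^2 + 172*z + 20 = -152*t^2 - 285*t + 30*z^3 + z^2*(586 - 43*t) + z*(-8*t^2 - 832*t + 306) + 38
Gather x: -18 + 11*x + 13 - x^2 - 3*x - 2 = -x^2 + 8*x - 7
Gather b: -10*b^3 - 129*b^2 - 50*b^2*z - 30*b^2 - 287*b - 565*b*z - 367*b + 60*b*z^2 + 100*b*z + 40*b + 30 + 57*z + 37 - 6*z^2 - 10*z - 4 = -10*b^3 + b^2*(-50*z - 159) + b*(60*z^2 - 465*z - 614) - 6*z^2 + 47*z + 63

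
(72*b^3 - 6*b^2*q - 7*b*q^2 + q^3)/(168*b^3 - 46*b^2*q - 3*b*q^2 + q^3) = (3*b + q)/(7*b + q)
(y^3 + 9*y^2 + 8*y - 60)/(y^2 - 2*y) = y + 11 + 30/y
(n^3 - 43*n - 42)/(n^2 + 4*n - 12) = (n^2 - 6*n - 7)/(n - 2)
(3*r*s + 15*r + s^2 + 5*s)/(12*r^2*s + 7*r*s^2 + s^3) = (s + 5)/(s*(4*r + s))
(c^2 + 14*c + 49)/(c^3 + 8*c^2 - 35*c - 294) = 1/(c - 6)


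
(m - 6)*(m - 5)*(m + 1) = m^3 - 10*m^2 + 19*m + 30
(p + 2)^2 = p^2 + 4*p + 4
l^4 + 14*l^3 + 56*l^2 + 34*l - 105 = (l - 1)*(l + 3)*(l + 5)*(l + 7)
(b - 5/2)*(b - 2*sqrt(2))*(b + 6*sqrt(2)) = b^3 - 5*b^2/2 + 4*sqrt(2)*b^2 - 24*b - 10*sqrt(2)*b + 60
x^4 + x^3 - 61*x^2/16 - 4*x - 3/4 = (x - 2)*(x + 1/4)*(x + 3/4)*(x + 2)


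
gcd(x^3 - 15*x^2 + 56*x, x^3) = x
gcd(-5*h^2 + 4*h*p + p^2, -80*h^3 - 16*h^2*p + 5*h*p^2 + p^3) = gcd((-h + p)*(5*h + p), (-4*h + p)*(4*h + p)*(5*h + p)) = 5*h + p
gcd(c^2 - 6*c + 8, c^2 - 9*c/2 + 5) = c - 2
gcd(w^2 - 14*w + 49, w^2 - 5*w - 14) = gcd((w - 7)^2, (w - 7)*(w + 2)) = w - 7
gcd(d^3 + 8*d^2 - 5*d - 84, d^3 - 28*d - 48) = d + 4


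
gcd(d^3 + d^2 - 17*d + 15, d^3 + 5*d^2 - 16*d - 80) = d + 5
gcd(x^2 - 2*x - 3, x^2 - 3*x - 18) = 1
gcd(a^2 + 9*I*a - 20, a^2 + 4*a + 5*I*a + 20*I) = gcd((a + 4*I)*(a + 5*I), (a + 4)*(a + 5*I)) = a + 5*I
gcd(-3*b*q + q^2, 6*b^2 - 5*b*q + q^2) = -3*b + q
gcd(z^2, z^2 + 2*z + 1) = 1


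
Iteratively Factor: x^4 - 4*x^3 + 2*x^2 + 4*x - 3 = (x - 1)*(x^3 - 3*x^2 - x + 3) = (x - 1)*(x + 1)*(x^2 - 4*x + 3) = (x - 3)*(x - 1)*(x + 1)*(x - 1)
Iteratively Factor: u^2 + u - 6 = (u + 3)*(u - 2)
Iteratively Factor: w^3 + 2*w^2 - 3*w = (w)*(w^2 + 2*w - 3) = w*(w - 1)*(w + 3)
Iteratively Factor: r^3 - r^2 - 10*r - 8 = (r + 2)*(r^2 - 3*r - 4) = (r + 1)*(r + 2)*(r - 4)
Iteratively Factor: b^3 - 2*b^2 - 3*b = (b)*(b^2 - 2*b - 3) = b*(b - 3)*(b + 1)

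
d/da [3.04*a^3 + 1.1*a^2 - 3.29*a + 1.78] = 9.12*a^2 + 2.2*a - 3.29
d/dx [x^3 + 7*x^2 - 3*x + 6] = 3*x^2 + 14*x - 3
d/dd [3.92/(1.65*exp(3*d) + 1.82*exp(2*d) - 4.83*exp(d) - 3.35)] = (-19.404*exp(2*d) - 14.2688*exp(d) + 18.9336)*exp(d)/(1.65*exp(3*d) + 1.82*exp(2*d) - 4.83*exp(d) - 3.35)^2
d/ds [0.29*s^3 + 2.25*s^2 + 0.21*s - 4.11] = 0.87*s^2 + 4.5*s + 0.21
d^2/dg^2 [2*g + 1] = 0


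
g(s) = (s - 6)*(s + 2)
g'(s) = 2*s - 4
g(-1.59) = -3.11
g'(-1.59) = -7.18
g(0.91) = -14.81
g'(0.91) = -2.18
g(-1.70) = -2.31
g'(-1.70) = -7.40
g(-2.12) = 0.97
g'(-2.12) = -8.24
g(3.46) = -13.87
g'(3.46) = 2.92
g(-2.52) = 4.43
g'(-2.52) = -9.04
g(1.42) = -15.66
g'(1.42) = -1.16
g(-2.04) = 0.32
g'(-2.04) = -8.08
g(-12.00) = 180.00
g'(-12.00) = -28.00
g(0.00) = -12.00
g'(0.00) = -4.00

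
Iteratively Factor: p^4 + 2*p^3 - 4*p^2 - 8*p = (p - 2)*(p^3 + 4*p^2 + 4*p) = p*(p - 2)*(p^2 + 4*p + 4) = p*(p - 2)*(p + 2)*(p + 2)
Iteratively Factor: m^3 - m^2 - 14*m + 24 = (m - 2)*(m^2 + m - 12) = (m - 3)*(m - 2)*(m + 4)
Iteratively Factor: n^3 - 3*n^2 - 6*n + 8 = (n + 2)*(n^2 - 5*n + 4) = (n - 4)*(n + 2)*(n - 1)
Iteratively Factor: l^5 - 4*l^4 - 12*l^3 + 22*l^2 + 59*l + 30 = (l + 2)*(l^4 - 6*l^3 + 22*l + 15) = (l + 1)*(l + 2)*(l^3 - 7*l^2 + 7*l + 15) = (l + 1)^2*(l + 2)*(l^2 - 8*l + 15) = (l - 5)*(l + 1)^2*(l + 2)*(l - 3)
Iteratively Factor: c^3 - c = (c + 1)*(c^2 - c) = (c - 1)*(c + 1)*(c)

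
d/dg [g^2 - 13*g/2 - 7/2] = 2*g - 13/2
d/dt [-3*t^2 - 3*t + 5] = -6*t - 3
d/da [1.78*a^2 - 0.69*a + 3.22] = 3.56*a - 0.69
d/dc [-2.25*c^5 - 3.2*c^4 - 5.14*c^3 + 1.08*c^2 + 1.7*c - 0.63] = -11.25*c^4 - 12.8*c^3 - 15.42*c^2 + 2.16*c + 1.7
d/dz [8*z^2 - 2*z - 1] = 16*z - 2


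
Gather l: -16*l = -16*l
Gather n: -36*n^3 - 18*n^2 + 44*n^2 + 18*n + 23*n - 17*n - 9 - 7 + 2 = -36*n^3 + 26*n^2 + 24*n - 14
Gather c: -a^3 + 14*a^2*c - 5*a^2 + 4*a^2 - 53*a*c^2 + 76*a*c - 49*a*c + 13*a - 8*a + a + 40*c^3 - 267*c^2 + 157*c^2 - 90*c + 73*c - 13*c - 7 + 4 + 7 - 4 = -a^3 - a^2 + 6*a + 40*c^3 + c^2*(-53*a - 110) + c*(14*a^2 + 27*a - 30)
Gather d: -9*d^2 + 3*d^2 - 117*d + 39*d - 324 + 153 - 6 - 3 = -6*d^2 - 78*d - 180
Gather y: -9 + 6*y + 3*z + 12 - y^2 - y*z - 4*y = -y^2 + y*(2 - z) + 3*z + 3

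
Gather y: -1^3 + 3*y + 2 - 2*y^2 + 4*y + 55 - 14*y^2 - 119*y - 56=-16*y^2 - 112*y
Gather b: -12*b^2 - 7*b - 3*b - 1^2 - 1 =-12*b^2 - 10*b - 2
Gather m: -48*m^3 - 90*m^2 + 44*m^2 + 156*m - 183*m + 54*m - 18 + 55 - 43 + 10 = -48*m^3 - 46*m^2 + 27*m + 4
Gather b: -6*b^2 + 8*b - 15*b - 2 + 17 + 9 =-6*b^2 - 7*b + 24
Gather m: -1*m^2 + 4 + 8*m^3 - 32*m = 8*m^3 - m^2 - 32*m + 4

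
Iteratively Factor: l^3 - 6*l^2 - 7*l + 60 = (l - 5)*(l^2 - l - 12) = (l - 5)*(l + 3)*(l - 4)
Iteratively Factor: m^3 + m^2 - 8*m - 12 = (m + 2)*(m^2 - m - 6) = (m - 3)*(m + 2)*(m + 2)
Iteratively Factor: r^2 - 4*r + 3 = (r - 1)*(r - 3)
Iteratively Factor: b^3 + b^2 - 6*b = (b + 3)*(b^2 - 2*b) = b*(b + 3)*(b - 2)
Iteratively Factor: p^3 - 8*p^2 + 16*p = (p - 4)*(p^2 - 4*p) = (p - 4)^2*(p)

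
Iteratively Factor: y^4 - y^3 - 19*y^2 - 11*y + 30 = (y - 5)*(y^3 + 4*y^2 + y - 6) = (y - 5)*(y - 1)*(y^2 + 5*y + 6) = (y - 5)*(y - 1)*(y + 2)*(y + 3)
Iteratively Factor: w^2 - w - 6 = (w - 3)*(w + 2)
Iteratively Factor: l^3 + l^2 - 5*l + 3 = (l - 1)*(l^2 + 2*l - 3) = (l - 1)^2*(l + 3)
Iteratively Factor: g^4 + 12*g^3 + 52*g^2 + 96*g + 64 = (g + 4)*(g^3 + 8*g^2 + 20*g + 16) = (g + 4)^2*(g^2 + 4*g + 4) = (g + 2)*(g + 4)^2*(g + 2)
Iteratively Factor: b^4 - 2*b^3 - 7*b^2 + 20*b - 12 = (b - 1)*(b^3 - b^2 - 8*b + 12) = (b - 1)*(b + 3)*(b^2 - 4*b + 4) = (b - 2)*(b - 1)*(b + 3)*(b - 2)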